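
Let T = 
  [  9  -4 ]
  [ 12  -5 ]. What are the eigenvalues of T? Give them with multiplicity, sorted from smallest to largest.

1, 3

Characteristic polynomial: p(μ) = μ^2 - 4μ + 3 = (μ - 3)(μ - 1).
Roots (with multiplicity): 1, 3.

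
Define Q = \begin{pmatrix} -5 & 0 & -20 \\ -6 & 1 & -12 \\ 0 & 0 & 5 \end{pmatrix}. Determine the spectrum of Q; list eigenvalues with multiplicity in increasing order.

Characteristic polynomial: p(t) = t^3 - t^2 - 25t + 25 = (t - 5)(t - 1)(t + 5).
Roots (with multiplicity): -5, 1, 5.

-5, 1, 5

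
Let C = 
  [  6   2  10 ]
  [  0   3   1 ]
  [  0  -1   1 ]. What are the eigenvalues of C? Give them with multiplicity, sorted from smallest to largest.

Characteristic polynomial: p(λ) = λ^3 - 10λ^2 + 28λ - 24 = (λ - 6)(λ - 2)^2.
Roots (with multiplicity): 2, 2, 6.

2, 2, 6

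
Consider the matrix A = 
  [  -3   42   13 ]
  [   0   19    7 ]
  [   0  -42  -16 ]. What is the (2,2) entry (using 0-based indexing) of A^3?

-274

Characteristic polynomial: s^3 - 19s - 30 = (s - 5)(s + 2)(s + 3), so the eigenvalues are -3, -2, 5.
s=5: eigenvector (2, 1, -2).
s=-3: eigenvector (1, 0, 0).
s=-2: eigenvector (-3, -1, 3).
P = [[2, 1, -3], [1, 0, -1], [-2, 0, 3]], D = diag(5, -3, -2), P⁻¹ = [[0, 3, 1], [1, 0, 1], [0, 2, 1]].
A³ = P·diag(125, -27, -8)·P⁻¹ = [[-27, 798, 247], [0, 391, 133], [0, -798, -274]].
The requested entry is -274.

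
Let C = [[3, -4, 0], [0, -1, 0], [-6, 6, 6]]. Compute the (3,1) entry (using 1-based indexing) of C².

Characteristic polynomial: s^3 - 8s^2 + 9s + 18 = (s - 6)(s - 3)(s + 1), so the eigenvalues are -1, 3, 6.
s=3: eigenvector (1, 0, 2).
s=-1: eigenvector (1, 1, 0).
s=6: eigenvector (0, 0, 1).
P = [[1, 1, 0], [0, 1, 0], [2, 0, 1]], D = diag(3, -1, 6), P⁻¹ = [[1, -1, 0], [0, 1, 0], [-2, 2, 1]].
C² = P·diag(9, 1, 36)·P⁻¹ = [[9, -8, 0], [0, 1, 0], [-54, 54, 36]].
The requested entry is -54.

-54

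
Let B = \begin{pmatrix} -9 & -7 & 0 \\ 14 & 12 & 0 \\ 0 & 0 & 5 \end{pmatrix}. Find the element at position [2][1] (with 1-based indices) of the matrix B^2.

Characteristic polynomial: λ^3 - 8λ^2 + 5λ + 50 = (λ - 5)^2(λ + 2), so the eigenvalues are -2, 5, 5.
λ=5: eigenvector (-1, 2, 0).
λ=-2: eigenvector (-1, 1, 0).
λ=5: eigenvector (0, 0, 1).
P = [[-1, -1, 0], [2, 1, 0], [0, 0, 1]], D = diag(5, -2, 5), P⁻¹ = [[1, 1, 0], [-2, -1, 0], [0, 0, 1]].
B² = P·diag(25, 4, 25)·P⁻¹ = [[-17, -21, 0], [42, 46, 0], [0, 0, 25]].
The requested entry is 42.

42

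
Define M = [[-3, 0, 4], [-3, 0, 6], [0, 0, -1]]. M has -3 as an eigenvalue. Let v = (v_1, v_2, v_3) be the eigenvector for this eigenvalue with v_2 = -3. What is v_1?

M + 3I = [[0, 0, 4], [-3, 3, 6], [0, 0, 2]].
Solving (M + 3I)v = 0 gives the eigenspace spanned by (-3, -3, 0).
With v_2 = -3, v = (-3, -3, 0), so v_1 = -3.

-3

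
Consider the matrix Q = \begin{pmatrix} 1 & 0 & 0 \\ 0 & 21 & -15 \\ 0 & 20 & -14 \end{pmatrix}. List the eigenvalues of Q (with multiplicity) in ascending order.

Characteristic polynomial: p(t) = t^3 - 8t^2 + 13t - 6 = (t - 6)(t - 1)^2.
Roots (with multiplicity): 1, 1, 6.

1, 1, 6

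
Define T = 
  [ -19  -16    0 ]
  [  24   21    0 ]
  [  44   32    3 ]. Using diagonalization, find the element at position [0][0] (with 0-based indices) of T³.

-331

Characteristic polynomial: s^3 - 5s^2 - 9s + 45 = (s - 5)(s - 3)(s + 3), so the eigenvalues are -3, 3, 5.
s=-3: eigenvector (1, -1, -2).
s=5: eigenvector (-2, 3, 4).
s=3: eigenvector (0, 0, 1).
P = [[1, -2, 0], [-1, 3, 0], [-2, 4, 1]], D = diag(-3, 5, 3), P⁻¹ = [[3, 2, 0], [1, 1, 0], [2, 0, 1]].
T³ = P·diag(-27, 125, 27)·P⁻¹ = [[-331, -304, 0], [456, 429, 0], [716, 608, 27]].
The requested entry is -331.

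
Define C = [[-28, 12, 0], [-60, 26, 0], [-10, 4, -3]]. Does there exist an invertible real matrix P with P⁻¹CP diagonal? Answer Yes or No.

Characteristic polynomial: p(s) = s^3 + 5s^2 - 2s - 24 = (s - 2)(s + 3)(s + 4).
All 3 eigenvalues are distinct, so C is diagonalizable.

Yes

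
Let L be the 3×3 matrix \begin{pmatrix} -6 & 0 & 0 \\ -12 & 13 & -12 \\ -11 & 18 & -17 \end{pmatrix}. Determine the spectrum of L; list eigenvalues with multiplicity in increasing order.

Characteristic polynomial: p(μ) = μ^3 + 10μ^2 + 19μ - 30 = (μ - 1)(μ + 5)(μ + 6).
Roots (with multiplicity): -6, -5, 1.

-6, -5, 1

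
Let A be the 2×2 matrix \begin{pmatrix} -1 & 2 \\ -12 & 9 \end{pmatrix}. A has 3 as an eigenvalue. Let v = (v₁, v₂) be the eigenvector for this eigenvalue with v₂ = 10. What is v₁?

A − 3I = [[-4, 2], [-12, 6]].
Solving (A − 3I)v = 0 gives the eigenspace spanned by (5, 10).
With v₂ = 10, v = (5, 10), so v₁ = 5.

5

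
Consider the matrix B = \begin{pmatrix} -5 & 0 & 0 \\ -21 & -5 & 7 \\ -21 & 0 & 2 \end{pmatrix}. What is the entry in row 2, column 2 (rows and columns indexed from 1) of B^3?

-125

Characteristic polynomial: r^3 + 8r^2 + 5r - 50 = (r - 2)(r + 5)^2, so the eigenvalues are -5, -5, 2.
r=2: eigenvector (0, 1, 1).
r=-5: eigenvector (-1, -2, -3).
r=-5: eigenvector (1, 3, 3).
P = [[0, -1, 1], [1, -2, 3], [1, -3, 3]], D = diag(2, -5, -5), P⁻¹ = [[-3, 0, 1], [0, 1, -1], [1, 1, -1]].
B³ = P·diag(8, -125, -125)·P⁻¹ = [[-125, 0, 0], [-399, -125, 133], [-399, 0, 8]].
The requested entry is -125.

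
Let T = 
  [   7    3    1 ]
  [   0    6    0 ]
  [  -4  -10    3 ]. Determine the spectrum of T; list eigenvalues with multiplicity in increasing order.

5, 5, 6

Characteristic polynomial: p(μ) = μ^3 - 16μ^2 + 85μ - 150 = (μ - 6)(μ - 5)^2.
Roots (with multiplicity): 5, 5, 6.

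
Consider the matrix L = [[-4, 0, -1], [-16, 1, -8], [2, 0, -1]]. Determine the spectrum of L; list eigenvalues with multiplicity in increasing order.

-3, -2, 1

Characteristic polynomial: p(r) = r^3 + 4r^2 + r - 6 = (r - 1)(r + 2)(r + 3).
Roots (with multiplicity): -3, -2, 1.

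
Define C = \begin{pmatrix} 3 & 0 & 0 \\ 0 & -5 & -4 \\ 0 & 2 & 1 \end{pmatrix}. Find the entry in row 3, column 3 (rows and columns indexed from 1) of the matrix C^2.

-7

Characteristic polynomial: t^3 + t^2 - 9t - 9 = (t - 3)(t + 1)(t + 3), so the eigenvalues are -3, -1, 3.
t=3: eigenvector (1, 0, 0).
t=-1: eigenvector (0, -1, 1).
t=-3: eigenvector (0, 2, -1).
P = [[1, 0, 0], [0, -1, 2], [0, 1, -1]], D = diag(3, -1, -3), P⁻¹ = [[1, 0, 0], [0, 1, 2], [0, 1, 1]].
C² = P·diag(9, 1, 9)·P⁻¹ = [[9, 0, 0], [0, 17, 16], [0, -8, -7]].
The requested entry is -7.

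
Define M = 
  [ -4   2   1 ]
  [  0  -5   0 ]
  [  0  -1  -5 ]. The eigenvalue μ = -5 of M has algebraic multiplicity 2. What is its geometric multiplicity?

M + 5I = [[1, 2, 1], [0, 0, 0], [0, -1, 0]].
This matrix has rank 2, so its null space has dimension 3 − 2 = 1.

1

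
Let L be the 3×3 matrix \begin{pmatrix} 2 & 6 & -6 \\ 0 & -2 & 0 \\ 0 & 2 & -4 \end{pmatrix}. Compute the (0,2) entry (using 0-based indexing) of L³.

-72

Characteristic polynomial: s^3 + 4s^2 - 4s - 16 = (s - 2)(s + 2)(s + 4), so the eigenvalues are -4, -2, 2.
s=2: eigenvector (1, 0, 0).
s=-4: eigenvector (1, 0, 1).
s=-2: eigenvector (0, 1, 1).
P = [[1, 1, 0], [0, 0, 1], [0, 1, 1]], D = diag(2, -4, -2), P⁻¹ = [[1, 1, -1], [0, -1, 1], [0, 1, 0]].
L³ = P·diag(8, -64, -8)·P⁻¹ = [[8, 72, -72], [0, -8, 0], [0, 56, -64]].
The requested entry is -72.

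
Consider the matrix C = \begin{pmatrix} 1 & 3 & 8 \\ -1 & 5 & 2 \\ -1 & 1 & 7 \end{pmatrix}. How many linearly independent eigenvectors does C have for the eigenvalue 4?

C − 4I = [[-3, 3, 8], [-1, 1, 2], [-1, 1, 3]].
This matrix has rank 2, so its null space has dimension 3 − 2 = 1.

1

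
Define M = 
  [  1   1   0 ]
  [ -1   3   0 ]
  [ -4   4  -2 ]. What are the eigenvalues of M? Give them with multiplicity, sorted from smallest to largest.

Characteristic polynomial: p(t) = t^3 - 2t^2 - 4t + 8 = (t - 2)^2(t + 2).
Roots (with multiplicity): -2, 2, 2.

-2, 2, 2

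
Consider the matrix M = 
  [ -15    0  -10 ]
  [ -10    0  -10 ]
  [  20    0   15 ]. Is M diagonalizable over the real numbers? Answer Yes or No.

Characteristic polynomial: p(λ) = λ^3 - 25λ = λ(λ - 5)(λ + 5).
All 3 eigenvalues are distinct, so M is diagonalizable.

Yes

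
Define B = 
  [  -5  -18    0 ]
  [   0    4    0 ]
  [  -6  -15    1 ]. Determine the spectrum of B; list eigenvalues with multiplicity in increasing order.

-5, 1, 4

Characteristic polynomial: p(r) = r^3 - 21r + 20 = (r - 4)(r - 1)(r + 5).
Roots (with multiplicity): -5, 1, 4.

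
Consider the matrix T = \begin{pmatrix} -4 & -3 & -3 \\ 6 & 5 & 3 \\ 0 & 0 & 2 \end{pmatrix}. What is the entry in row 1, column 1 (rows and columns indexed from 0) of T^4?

Characteristic polynomial: r^3 - 3r^2 + 4 = (r - 2)^2(r + 1), so the eigenvalues are -1, 2, 2.
r=2: eigenvector (-1, 0, 2).
r=-1: eigenvector (-1, 1, 0).
r=2: eigenvector (0, -1, 1).
P = [[-1, -1, 0], [0, 1, -1], [2, 0, 1]], D = diag(2, -1, 2), P⁻¹ = [[1, 1, 1], [-2, -1, -1], [-2, -2, -1]].
T⁴ = P·diag(16, 1, 16)·P⁻¹ = [[-14, -15, -15], [30, 31, 15], [0, 0, 16]].
The requested entry is 31.

31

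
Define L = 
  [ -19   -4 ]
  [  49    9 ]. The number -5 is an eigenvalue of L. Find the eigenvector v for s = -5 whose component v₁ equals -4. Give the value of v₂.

14

L + 5I = [[-14, -4], [49, 14]].
Solving (L + 5I)v = 0 gives the eigenspace spanned by (-4, 14).
With v₁ = -4, v = (-4, 14), so v₂ = 14.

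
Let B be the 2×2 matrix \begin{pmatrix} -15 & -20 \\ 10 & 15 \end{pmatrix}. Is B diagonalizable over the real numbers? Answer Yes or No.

Characteristic polynomial: p(t) = t^2 - 25 = (t - 5)(t + 5).
All 2 eigenvalues are distinct, so B is diagonalizable.

Yes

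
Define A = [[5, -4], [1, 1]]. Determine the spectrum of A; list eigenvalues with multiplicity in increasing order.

Characteristic polynomial: p(λ) = λ^2 - 6λ + 9 = (λ - 3)^2.
Roots (with multiplicity): 3, 3.

3, 3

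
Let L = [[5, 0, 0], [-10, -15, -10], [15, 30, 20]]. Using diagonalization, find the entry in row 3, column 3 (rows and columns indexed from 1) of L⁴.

2500

Characteristic polynomial: t^3 - 10t^2 + 25t = t(t - 5)^2, so the eigenvalues are 0, 5, 5.
t=5: eigenvector (1, 0, -1).
t=5: eigenvector (0, 1, -2).
t=0: eigenvector (0, 2, -3).
P = [[1, 0, 0], [0, 1, 2], [-1, -2, -3]], D = diag(5, 5, 0), P⁻¹ = [[1, 0, 0], [-2, -3, -2], [1, 2, 1]].
L⁴ = P·diag(625, 625, 0)·P⁻¹ = [[625, 0, 0], [-1250, -1875, -1250], [1875, 3750, 2500]].
The requested entry is 2500.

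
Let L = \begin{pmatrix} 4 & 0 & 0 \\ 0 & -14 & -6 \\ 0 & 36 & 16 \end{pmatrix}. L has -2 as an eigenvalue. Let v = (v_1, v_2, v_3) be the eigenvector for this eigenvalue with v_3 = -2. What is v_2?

L + 2I = [[6, 0, 0], [0, -12, -6], [0, 36, 18]].
Solving (L + 2I)v = 0 gives the eigenspace spanned by (0, 1, -2).
With v_3 = -2, v = (0, 1, -2), so v_2 = 1.

1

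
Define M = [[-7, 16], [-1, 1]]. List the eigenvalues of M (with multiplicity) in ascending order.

-3, -3

Characteristic polynomial: p(t) = t^2 + 6t + 9 = (t + 3)^2.
Roots (with multiplicity): -3, -3.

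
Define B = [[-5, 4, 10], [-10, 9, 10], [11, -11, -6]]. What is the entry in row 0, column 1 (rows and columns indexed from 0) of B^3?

304

Characteristic polynomial: r^3 + 2r^2 - 29r - 30 = (r - 5)(r + 1)(r + 6), so the eigenvalues are -6, -1, 5.
r=5: eigenvector (1, 0, 1).
r=-6: eigenvector (-2, -2, 1).
r=-1: eigenvector (1, 1, 0).
P = [[1, -2, 1], [0, -2, 1], [1, 1, 0]], D = diag(5, -6, -1), P⁻¹ = [[1, -1, 0], [-1, 1, 1], [-2, 3, 2]].
B³ = P·diag(125, -216, -1)·P⁻¹ = [[-305, 304, 430], [-430, 429, 430], [341, -341, -216]].
The requested entry is 304.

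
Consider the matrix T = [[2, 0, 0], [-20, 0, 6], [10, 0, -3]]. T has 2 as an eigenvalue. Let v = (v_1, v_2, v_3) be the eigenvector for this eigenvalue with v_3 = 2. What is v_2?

-4

T − 2I = [[0, 0, 0], [-20, -2, 6], [10, 0, -5]].
Solving (T − 2I)v = 0 gives the eigenspace spanned by (1, -4, 2).
With v_3 = 2, v = (1, -4, 2), so v_2 = -4.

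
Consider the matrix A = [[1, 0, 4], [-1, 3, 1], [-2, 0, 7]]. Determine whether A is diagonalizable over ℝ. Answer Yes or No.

No

Characteristic polynomial: p(r) = r^3 - 11r^2 + 39r - 45 = (r - 5)(r - 3)^2.
r = 3 has algebraic multiplicity 2; rank(A − 3I) = 2, so geometric multiplicity = 1.
Geometric multiplicity < algebraic multiplicity, so A is not diagonalizable.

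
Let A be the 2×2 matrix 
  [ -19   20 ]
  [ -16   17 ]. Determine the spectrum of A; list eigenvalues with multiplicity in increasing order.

-3, 1

Characteristic polynomial: p(t) = t^2 + 2t - 3 = (t - 1)(t + 3).
Roots (with multiplicity): -3, 1.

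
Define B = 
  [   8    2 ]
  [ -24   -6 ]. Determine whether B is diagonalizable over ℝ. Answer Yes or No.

Yes

Characteristic polynomial: p(s) = s^2 - 2s = s(s - 2).
All 2 eigenvalues are distinct, so B is diagonalizable.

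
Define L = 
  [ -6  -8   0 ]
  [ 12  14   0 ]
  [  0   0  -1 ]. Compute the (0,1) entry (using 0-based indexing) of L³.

-416

Characteristic polynomial: r^3 - 7r^2 + 4r + 12 = (r - 6)(r - 2)(r + 1), so the eigenvalues are -1, 2, 6.
r=2: eigenvector (1, -1, 0).
r=6: eigenvector (-2, 3, 0).
r=-1: eigenvector (0, 0, 1).
P = [[1, -2, 0], [-1, 3, 0], [0, 0, 1]], D = diag(2, 6, -1), P⁻¹ = [[3, 2, 0], [1, 1, 0], [0, 0, 1]].
L³ = P·diag(8, 216, -1)·P⁻¹ = [[-408, -416, 0], [624, 632, 0], [0, 0, -1]].
The requested entry is -416.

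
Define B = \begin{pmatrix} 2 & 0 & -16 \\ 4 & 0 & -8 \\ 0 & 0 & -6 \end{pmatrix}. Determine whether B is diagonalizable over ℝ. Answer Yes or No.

Yes

Characteristic polynomial: p(r) = r^3 + 4r^2 - 12r = r(r - 2)(r + 6).
All 3 eigenvalues are distinct, so B is diagonalizable.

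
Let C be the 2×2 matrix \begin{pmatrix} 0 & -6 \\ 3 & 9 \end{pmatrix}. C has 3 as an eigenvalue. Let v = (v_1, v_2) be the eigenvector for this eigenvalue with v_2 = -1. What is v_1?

C − 3I = [[-3, -6], [3, 6]].
Solving (C − 3I)v = 0 gives the eigenspace spanned by (2, -1).
With v_2 = -1, v = (2, -1), so v_1 = 2.

2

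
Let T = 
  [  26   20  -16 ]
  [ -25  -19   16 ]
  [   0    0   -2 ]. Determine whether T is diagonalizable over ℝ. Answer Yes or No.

Characteristic polynomial: p(λ) = λ^3 - 5λ^2 - 8λ + 12 = (λ - 6)(λ - 1)(λ + 2).
All 3 eigenvalues are distinct, so T is diagonalizable.

Yes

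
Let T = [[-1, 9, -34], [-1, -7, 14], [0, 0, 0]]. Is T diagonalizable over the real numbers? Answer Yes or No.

Characteristic polynomial: p(μ) = μ^3 + 8μ^2 + 16μ = μ(μ + 4)^2.
μ = -4 has algebraic multiplicity 2; rank(T + 4I) = 2, so geometric multiplicity = 1.
Geometric multiplicity < algebraic multiplicity, so T is not diagonalizable.

No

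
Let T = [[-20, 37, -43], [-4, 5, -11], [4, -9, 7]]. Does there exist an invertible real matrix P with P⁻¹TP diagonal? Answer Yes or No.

No

Characteristic polynomial: p(μ) = μ^3 + 8μ^2 + 16μ = μ(μ + 4)^2.
μ = -4 has algebraic multiplicity 2; rank(T + 4I) = 2, so geometric multiplicity = 1.
Geometric multiplicity < algebraic multiplicity, so T is not diagonalizable.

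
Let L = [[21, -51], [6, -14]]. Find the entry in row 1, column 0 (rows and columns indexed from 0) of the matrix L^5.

4686

Characteristic polynomial: r^2 - 7r + 12 = (r - 4)(r - 3), so the eigenvalues are 3, 4.
r=4: eigenvector (3, 1).
r=3: eigenvector (-17, -6).
P = [[3, -17], [1, -6]], D = diag(4, 3), P⁻¹ = [[6, -17], [1, -3]].
L⁵ = P·diag(1024, 243)·P⁻¹ = [[14301, -39831], [4686, -13034]].
The requested entry is 4686.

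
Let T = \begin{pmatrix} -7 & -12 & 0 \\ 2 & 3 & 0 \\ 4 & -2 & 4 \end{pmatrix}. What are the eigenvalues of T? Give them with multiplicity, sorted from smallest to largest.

Characteristic polynomial: p(μ) = μ^3 - 13μ - 12 = (μ - 4)(μ + 1)(μ + 3).
Roots (with multiplicity): -3, -1, 4.

-3, -1, 4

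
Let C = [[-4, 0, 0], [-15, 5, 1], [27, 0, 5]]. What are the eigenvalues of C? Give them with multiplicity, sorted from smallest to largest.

Characteristic polynomial: p(λ) = λ^3 - 6λ^2 - 15λ + 100 = (λ - 5)^2(λ + 4).
Roots (with multiplicity): -4, 5, 5.

-4, 5, 5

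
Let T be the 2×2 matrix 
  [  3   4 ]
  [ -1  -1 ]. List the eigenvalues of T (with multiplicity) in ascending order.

1, 1

Characteristic polynomial: p(r) = r^2 - 2r + 1 = (r - 1)^2.
Roots (with multiplicity): 1, 1.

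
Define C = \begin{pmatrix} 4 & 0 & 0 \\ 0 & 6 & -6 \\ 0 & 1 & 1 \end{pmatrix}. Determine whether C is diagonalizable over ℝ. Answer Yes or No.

Characteristic polynomial: p(λ) = λ^3 - 11λ^2 + 40λ - 48 = (λ - 4)^2(λ - 3).
λ = 4 has algebraic multiplicity 2; rank(C − 4I) = 1, so geometric multiplicity = 2.
Every eigenvalue has geometric = algebraic multiplicity, so C is diagonalizable.

Yes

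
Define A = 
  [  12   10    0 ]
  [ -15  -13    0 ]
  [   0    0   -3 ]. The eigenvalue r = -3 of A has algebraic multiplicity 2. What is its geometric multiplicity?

2

A + 3I = [[15, 10, 0], [-15, -10, 0], [0, 0, 0]].
This matrix has rank 1, so its null space has dimension 3 − 1 = 2.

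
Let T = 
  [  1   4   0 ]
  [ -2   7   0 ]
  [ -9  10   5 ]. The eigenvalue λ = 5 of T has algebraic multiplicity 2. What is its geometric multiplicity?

T − 5I = [[-4, 4, 0], [-2, 2, 0], [-9, 10, 0]].
This matrix has rank 2, so its null space has dimension 3 − 2 = 1.

1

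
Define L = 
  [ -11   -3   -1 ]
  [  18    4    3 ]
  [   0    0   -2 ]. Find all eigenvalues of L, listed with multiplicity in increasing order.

Characteristic polynomial: p(r) = r^3 + 9r^2 + 24r + 20 = (r + 2)^2(r + 5).
Roots (with multiplicity): -5, -2, -2.

-5, -2, -2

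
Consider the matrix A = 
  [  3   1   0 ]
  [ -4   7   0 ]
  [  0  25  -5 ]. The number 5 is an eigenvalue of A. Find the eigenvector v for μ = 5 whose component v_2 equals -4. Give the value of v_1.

A − 5I = [[-2, 1, 0], [-4, 2, 0], [0, 25, -10]].
Solving (A − 5I)v = 0 gives the eigenspace spanned by (-2, -4, -10).
With v_2 = -4, v = (-2, -4, -10), so v_1 = -2.

-2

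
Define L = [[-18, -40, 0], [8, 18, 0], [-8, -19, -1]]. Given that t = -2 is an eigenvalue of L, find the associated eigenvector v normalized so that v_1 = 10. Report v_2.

L + 2I = [[-16, -40, 0], [8, 20, 0], [-8, -19, 1]].
Solving (L + 2I)v = 0 gives the eigenspace spanned by (10, -4, 4).
With v_1 = 10, v = (10, -4, 4), so v_2 = -4.

-4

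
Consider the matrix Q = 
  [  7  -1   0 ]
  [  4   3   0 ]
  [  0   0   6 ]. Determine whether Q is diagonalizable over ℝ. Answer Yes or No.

Characteristic polynomial: p(s) = s^3 - 16s^2 + 85s - 150 = (s - 6)(s - 5)^2.
s = 5 has algebraic multiplicity 2; rank(Q − 5I) = 2, so geometric multiplicity = 1.
Geometric multiplicity < algebraic multiplicity, so Q is not diagonalizable.

No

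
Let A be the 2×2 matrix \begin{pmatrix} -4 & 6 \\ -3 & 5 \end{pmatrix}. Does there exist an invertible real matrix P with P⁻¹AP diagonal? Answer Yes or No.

Yes

Characteristic polynomial: p(s) = s^2 - s - 2 = (s - 2)(s + 1).
All 2 eigenvalues are distinct, so A is diagonalizable.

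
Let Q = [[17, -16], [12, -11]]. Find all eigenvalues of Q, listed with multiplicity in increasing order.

1, 5

Characteristic polynomial: p(t) = t^2 - 6t + 5 = (t - 5)(t - 1).
Roots (with multiplicity): 1, 5.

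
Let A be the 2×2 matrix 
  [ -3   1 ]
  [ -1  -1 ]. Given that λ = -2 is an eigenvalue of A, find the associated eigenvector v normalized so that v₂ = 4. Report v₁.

4

A + 2I = [[-1, 1], [-1, 1]].
Solving (A + 2I)v = 0 gives the eigenspace spanned by (4, 4).
With v₂ = 4, v = (4, 4), so v₁ = 4.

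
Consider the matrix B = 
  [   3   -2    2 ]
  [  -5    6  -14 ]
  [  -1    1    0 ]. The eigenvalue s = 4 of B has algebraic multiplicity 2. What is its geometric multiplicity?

1

B − 4I = [[-1, -2, 2], [-5, 2, -14], [-1, 1, -4]].
This matrix has rank 2, so its null space has dimension 3 − 2 = 1.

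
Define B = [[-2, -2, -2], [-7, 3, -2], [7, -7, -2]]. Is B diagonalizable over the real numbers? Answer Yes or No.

Yes

Characteristic polynomial: p(s) = s^3 + s^2 - 22s - 40 = (s - 5)(s + 2)(s + 4).
All 3 eigenvalues are distinct, so B is diagonalizable.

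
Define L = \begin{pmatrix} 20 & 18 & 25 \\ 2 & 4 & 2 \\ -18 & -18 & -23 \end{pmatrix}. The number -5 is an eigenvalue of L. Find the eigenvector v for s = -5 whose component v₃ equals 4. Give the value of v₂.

L + 5I = [[25, 18, 25], [2, 9, 2], [-18, -18, -18]].
Solving (L + 5I)v = 0 gives the eigenspace spanned by (-4, 0, 4).
With v₃ = 4, v = (-4, 0, 4), so v₂ = 0.

0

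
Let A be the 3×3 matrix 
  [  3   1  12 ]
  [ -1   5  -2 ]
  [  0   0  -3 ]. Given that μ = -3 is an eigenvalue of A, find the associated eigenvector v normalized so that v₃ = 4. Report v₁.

A + 3I = [[6, 1, 12], [-1, 8, -2], [0, 0, 0]].
Solving (A + 3I)v = 0 gives the eigenspace spanned by (-8, 0, 4).
With v₃ = 4, v = (-8, 0, 4), so v₁ = -8.

-8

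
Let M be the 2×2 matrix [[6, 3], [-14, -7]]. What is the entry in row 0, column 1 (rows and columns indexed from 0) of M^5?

3

Characteristic polynomial: μ^2 + μ = μ(μ + 1), so the eigenvalues are -1, 0.
μ=-1: eigenvector (-3, 7).
μ=0: eigenvector (1, -2).
P = [[-3, 1], [7, -2]], D = diag(-1, 0), P⁻¹ = [[2, 1], [7, 3]].
M⁵ = P·diag(-1, 0)·P⁻¹ = [[6, 3], [-14, -7]].
The requested entry is 3.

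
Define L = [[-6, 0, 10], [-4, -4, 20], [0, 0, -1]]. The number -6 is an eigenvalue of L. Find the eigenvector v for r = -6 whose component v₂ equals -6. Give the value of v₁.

-3

L + 6I = [[0, 0, 10], [-4, 2, 20], [0, 0, 5]].
Solving (L + 6I)v = 0 gives the eigenspace spanned by (-3, -6, 0).
With v₂ = -6, v = (-3, -6, 0), so v₁ = -3.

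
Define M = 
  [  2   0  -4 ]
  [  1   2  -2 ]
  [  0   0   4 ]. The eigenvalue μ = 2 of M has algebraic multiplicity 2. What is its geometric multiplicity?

M − 2I = [[0, 0, -4], [1, 0, -2], [0, 0, 2]].
This matrix has rank 2, so its null space has dimension 3 − 2 = 1.

1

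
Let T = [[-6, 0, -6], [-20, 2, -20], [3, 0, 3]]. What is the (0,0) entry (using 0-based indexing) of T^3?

-54

Characteristic polynomial: λ^3 + λ^2 - 6λ = λ(λ - 2)(λ + 3), so the eigenvalues are -3, 0, 2.
λ=0: eigenvector (1, 0, -1).
λ=2: eigenvector (0, 1, 0).
λ=-3: eigenvector (2, 4, -1).
P = [[1, 0, 2], [0, 1, 4], [-1, 0, -1]], D = diag(0, 2, -3), P⁻¹ = [[-1, 0, -2], [-4, 1, -4], [1, 0, 1]].
T³ = P·diag(0, 8, -27)·P⁻¹ = [[-54, 0, -54], [-140, 8, -140], [27, 0, 27]].
The requested entry is -54.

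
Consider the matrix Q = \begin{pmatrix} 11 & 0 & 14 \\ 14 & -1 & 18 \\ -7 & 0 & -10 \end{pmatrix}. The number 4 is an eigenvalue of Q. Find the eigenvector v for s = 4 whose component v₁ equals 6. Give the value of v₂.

Q − 4I = [[7, 0, 14], [14, -5, 18], [-7, 0, -14]].
Solving (Q − 4I)v = 0 gives the eigenspace spanned by (6, 6, -3).
With v₁ = 6, v = (6, 6, -3), so v₂ = 6.

6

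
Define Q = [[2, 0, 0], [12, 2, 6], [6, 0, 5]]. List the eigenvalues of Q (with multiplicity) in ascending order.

2, 2, 5

Characteristic polynomial: p(t) = t^3 - 9t^2 + 24t - 20 = (t - 5)(t - 2)^2.
Roots (with multiplicity): 2, 2, 5.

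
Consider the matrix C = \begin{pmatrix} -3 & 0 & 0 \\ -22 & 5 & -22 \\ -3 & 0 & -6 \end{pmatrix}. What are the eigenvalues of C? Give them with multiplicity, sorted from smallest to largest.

Characteristic polynomial: p(r) = r^3 + 4r^2 - 27r - 90 = (r - 5)(r + 3)(r + 6).
Roots (with multiplicity): -6, -3, 5.

-6, -3, 5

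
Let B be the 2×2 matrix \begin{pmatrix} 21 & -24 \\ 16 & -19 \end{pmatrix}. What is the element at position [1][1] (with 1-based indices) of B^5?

Characteristic polynomial: t^2 - 2t - 15 = (t - 5)(t + 3), so the eigenvalues are -3, 5.
t=-3: eigenvector (1, 1).
t=5: eigenvector (-3, -2).
P = [[1, -3], [1, -2]], D = diag(-3, 5), P⁻¹ = [[-2, 3], [-1, 1]].
B⁵ = P·diag(-243, 3125)·P⁻¹ = [[9861, -10104], [6736, -6979]].
The requested entry is 9861.

9861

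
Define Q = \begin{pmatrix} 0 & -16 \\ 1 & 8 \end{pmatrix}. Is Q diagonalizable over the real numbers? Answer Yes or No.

No

Characteristic polynomial: p(t) = t^2 - 8t + 16 = (t - 4)^2.
t = 4 has algebraic multiplicity 2; rank(Q − 4I) = 1, so geometric multiplicity = 1.
Geometric multiplicity < algebraic multiplicity, so Q is not diagonalizable.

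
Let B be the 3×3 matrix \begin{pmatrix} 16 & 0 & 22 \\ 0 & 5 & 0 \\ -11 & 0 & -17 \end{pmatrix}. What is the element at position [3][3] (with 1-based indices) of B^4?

Characteristic polynomial: r^3 - 4r^2 - 35r + 150 = (r - 5)^2(r + 6), so the eigenvalues are -6, 5, 5.
r=5: eigenvector (2, -2, -1).
r=5: eigenvector (-2, 3, 1).
r=-6: eigenvector (-1, 0, 1).
P = [[2, -2, -1], [-2, 3, 0], [-1, 1, 1]], D = diag(5, 5, -6), P⁻¹ = [[3, 1, 3], [2, 1, 2], [1, 0, 2]].
B⁴ = P·diag(625, 625, 1296)·P⁻¹ = [[-46, 0, -1342], [0, 625, 0], [671, 0, 1967]].
The requested entry is 1967.

1967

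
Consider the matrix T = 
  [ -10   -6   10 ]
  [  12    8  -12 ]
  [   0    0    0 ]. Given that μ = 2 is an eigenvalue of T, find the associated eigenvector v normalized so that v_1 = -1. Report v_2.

2

T − 2I = [[-12, -6, 10], [12, 6, -12], [0, 0, -2]].
Solving (T − 2I)v = 0 gives the eigenspace spanned by (-1, 2, 0).
With v_1 = -1, v = (-1, 2, 0), so v_2 = 2.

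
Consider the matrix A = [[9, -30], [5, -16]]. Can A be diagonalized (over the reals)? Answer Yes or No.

Characteristic polynomial: p(s) = s^2 + 7s + 6 = (s + 1)(s + 6).
All 2 eigenvalues are distinct, so A is diagonalizable.

Yes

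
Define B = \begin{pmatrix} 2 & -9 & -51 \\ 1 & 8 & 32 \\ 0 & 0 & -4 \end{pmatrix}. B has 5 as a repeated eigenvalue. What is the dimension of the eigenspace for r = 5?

B − 5I = [[-3, -9, -51], [1, 3, 32], [0, 0, -9]].
This matrix has rank 2, so its null space has dimension 3 − 2 = 1.

1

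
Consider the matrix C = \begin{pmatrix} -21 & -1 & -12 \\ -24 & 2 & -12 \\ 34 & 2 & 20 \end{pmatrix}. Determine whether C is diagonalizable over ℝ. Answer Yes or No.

Characteristic polynomial: p(λ) = λ^3 - λ^2 - 14λ + 24 = (λ - 3)(λ - 2)(λ + 4).
All 3 eigenvalues are distinct, so C is diagonalizable.

Yes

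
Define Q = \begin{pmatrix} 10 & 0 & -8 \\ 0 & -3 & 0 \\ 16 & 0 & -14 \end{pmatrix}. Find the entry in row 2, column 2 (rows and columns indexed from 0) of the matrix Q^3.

Characteristic polynomial: μ^3 + 7μ^2 - 36 = (μ - 2)(μ + 3)(μ + 6), so the eigenvalues are -6, -3, 2.
μ=-6: eigenvector (1, 0, 2).
μ=-3: eigenvector (0, 1, 0).
μ=2: eigenvector (-1, 0, -1).
P = [[1, 0, -1], [0, 1, 0], [2, 0, -1]], D = diag(-6, -3, 2), P⁻¹ = [[-1, 0, 1], [0, 1, 0], [-2, 0, 1]].
Q³ = P·diag(-216, -27, 8)·P⁻¹ = [[232, 0, -224], [0, -27, 0], [448, 0, -440]].
The requested entry is -440.

-440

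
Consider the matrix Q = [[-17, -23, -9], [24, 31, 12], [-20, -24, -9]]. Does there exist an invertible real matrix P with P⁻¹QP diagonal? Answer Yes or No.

Characteristic polynomial: p(s) = s^3 - 5s^2 + 7s - 3 = (s - 3)(s - 1)^2.
s = 1 has algebraic multiplicity 2; rank(Q − 1I) = 2, so geometric multiplicity = 1.
Geometric multiplicity < algebraic multiplicity, so Q is not diagonalizable.

No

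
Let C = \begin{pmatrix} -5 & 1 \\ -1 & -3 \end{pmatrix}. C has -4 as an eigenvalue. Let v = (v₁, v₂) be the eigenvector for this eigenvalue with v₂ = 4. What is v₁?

4

C + 4I = [[-1, 1], [-1, 1]].
Solving (C + 4I)v = 0 gives the eigenspace spanned by (4, 4).
With v₂ = 4, v = (4, 4), so v₁ = 4.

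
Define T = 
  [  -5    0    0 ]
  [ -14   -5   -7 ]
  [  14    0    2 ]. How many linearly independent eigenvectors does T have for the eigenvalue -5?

T + 5I = [[0, 0, 0], [-14, 0, -7], [14, 0, 7]].
This matrix has rank 1, so its null space has dimension 3 − 1 = 2.

2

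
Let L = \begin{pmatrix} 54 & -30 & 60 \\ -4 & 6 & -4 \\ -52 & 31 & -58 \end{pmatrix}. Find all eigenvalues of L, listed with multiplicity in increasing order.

Characteristic polynomial: p(μ) = μ^3 - 2μ^2 - 32μ + 96 = (μ - 4)^2(μ + 6).
Roots (with multiplicity): -6, 4, 4.

-6, 4, 4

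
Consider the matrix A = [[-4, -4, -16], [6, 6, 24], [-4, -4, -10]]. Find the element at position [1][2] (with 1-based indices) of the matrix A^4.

2528

Characteristic polynomial: λ^3 + 8λ^2 + 12λ = λ(λ + 2)(λ + 6), so the eigenvalues are -6, -2, 0.
λ=0: eigenvector (1, -1, 0).
λ=-6: eigenvector (2, -3, 1).
λ=-2: eigenvector (4, -6, 1).
P = [[1, 2, 4], [-1, -3, -6], [0, 1, 1]], D = diag(0, -6, -2), P⁻¹ = [[3, 2, 0], [1, 1, 2], [-1, -1, -1]].
A⁴ = P·diag(0, 1296, 16)·P⁻¹ = [[2528, 2528, 5120], [-3792, -3792, -7680], [1280, 1280, 2576]].
The requested entry is 2528.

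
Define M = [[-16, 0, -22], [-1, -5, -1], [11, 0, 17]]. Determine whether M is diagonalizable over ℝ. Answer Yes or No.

Characteristic polynomial: p(r) = r^3 + 4r^2 - 35r - 150 = (r - 6)(r + 5)^2.
r = -5 has algebraic multiplicity 2; rank(M + 5I) = 2, so geometric multiplicity = 1.
Geometric multiplicity < algebraic multiplicity, so M is not diagonalizable.

No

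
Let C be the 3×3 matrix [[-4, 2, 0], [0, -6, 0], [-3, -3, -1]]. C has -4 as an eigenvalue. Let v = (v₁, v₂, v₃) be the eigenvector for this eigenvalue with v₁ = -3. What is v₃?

C + 4I = [[0, 2, 0], [0, -2, 0], [-3, -3, 3]].
Solving (C + 4I)v = 0 gives the eigenspace spanned by (-3, 0, -3).
With v₁ = -3, v = (-3, 0, -3), so v₃ = -3.

-3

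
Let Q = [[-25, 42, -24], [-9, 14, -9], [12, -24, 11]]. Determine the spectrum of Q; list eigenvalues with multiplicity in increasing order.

Characteristic polynomial: p(r) = r^3 - 21r - 20 = (r - 5)(r + 1)(r + 4).
Roots (with multiplicity): -4, -1, 5.

-4, -1, 5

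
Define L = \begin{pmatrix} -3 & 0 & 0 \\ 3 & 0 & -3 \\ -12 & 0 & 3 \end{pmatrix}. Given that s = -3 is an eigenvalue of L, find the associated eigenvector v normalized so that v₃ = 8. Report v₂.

L + 3I = [[0, 0, 0], [3, 3, -3], [-12, 0, 6]].
Solving (L + 3I)v = 0 gives the eigenspace spanned by (4, 4, 8).
With v₃ = 8, v = (4, 4, 8), so v₂ = 4.

4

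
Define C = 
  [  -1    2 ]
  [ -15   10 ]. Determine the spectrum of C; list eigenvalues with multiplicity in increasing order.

4, 5

Characteristic polynomial: p(r) = r^2 - 9r + 20 = (r - 5)(r - 4).
Roots (with multiplicity): 4, 5.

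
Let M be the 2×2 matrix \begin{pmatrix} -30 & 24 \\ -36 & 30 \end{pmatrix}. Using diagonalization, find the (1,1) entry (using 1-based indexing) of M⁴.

Characteristic polynomial: r^2 - 36 = (r - 6)(r + 6), so the eigenvalues are -6, 6.
r=-6: eigenvector (1, 1).
r=6: eigenvector (2, 3).
P = [[1, 2], [1, 3]], D = diag(-6, 6), P⁻¹ = [[3, -2], [-1, 1]].
M⁴ = P·diag(1296, 1296)·P⁻¹ = [[1296, 0], [0, 1296]].
The requested entry is 1296.

1296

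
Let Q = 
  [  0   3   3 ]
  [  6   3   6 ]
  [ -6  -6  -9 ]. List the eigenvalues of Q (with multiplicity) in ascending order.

-3, -3, 0

Characteristic polynomial: p(s) = s^3 + 6s^2 + 9s = s(s + 3)^2.
Roots (with multiplicity): -3, -3, 0.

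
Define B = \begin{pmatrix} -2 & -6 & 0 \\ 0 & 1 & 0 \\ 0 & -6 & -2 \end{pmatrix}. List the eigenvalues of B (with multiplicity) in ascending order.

Characteristic polynomial: p(r) = r^3 + 3r^2 - 4 = (r - 1)(r + 2)^2.
Roots (with multiplicity): -2, -2, 1.

-2, -2, 1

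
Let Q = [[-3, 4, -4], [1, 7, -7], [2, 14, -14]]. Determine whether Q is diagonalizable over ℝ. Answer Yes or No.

No

Characteristic polynomial: p(λ) = λ^3 + 10λ^2 + 25λ = λ(λ + 5)^2.
λ = -5 has algebraic multiplicity 2; rank(Q + 5I) = 2, so geometric multiplicity = 1.
Geometric multiplicity < algebraic multiplicity, so Q is not diagonalizable.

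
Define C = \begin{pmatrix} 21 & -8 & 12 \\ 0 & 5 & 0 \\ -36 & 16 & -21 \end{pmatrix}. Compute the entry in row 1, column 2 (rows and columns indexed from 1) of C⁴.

Characteristic polynomial: μ^3 - 5μ^2 - 9μ + 45 = (μ - 5)(μ - 3)(μ + 3), so the eigenvalues are -3, 3, 5.
μ=-3: eigenvector (1, 0, -2).
μ=5: eigenvector (-1, 1, 2).
μ=3: eigenvector (2, 0, -3).
P = [[1, -1, 2], [0, 1, 0], [-2, 2, -3]], D = diag(-3, 5, 3), P⁻¹ = [[-3, 1, -2], [0, 1, 0], [2, 0, 1]].
C⁴ = P·diag(81, 625, 81)·P⁻¹ = [[81, -544, 0], [0, 625, 0], [0, 1088, 81]].
The requested entry is -544.

-544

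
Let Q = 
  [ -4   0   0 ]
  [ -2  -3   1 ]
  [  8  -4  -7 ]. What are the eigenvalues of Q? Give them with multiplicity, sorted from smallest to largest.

Characteristic polynomial: p(t) = t^3 + 14t^2 + 65t + 100 = (t + 4)(t + 5)^2.
Roots (with multiplicity): -5, -5, -4.

-5, -5, -4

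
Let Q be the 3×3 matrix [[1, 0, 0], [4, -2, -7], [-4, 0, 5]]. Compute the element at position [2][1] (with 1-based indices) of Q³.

Characteristic polynomial: μ^3 - 4μ^2 - 7μ + 10 = (μ - 5)(μ - 1)(μ + 2), so the eigenvalues are -2, 1, 5.
μ=1: eigenvector (1, -1, 1).
μ=-2: eigenvector (0, 1, 0).
μ=5: eigenvector (0, -1, 1).
P = [[1, 0, 0], [-1, 1, -1], [1, 0, 1]], D = diag(1, -2, 5), P⁻¹ = [[1, 0, 0], [0, 1, 1], [-1, 0, 1]].
Q³ = P·diag(1, -8, 125)·P⁻¹ = [[1, 0, 0], [124, -8, -133], [-124, 0, 125]].
The requested entry is 124.

124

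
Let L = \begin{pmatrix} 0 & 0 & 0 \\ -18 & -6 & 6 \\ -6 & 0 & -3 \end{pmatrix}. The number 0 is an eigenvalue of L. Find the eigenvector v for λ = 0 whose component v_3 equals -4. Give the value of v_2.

L = [[0, 0, 0], [-18, -6, 6], [-6, 0, -3]].
Solving (L)v = 0 gives the eigenspace spanned by (2, -10, -4).
With v_3 = -4, v = (2, -10, -4), so v_2 = -10.

-10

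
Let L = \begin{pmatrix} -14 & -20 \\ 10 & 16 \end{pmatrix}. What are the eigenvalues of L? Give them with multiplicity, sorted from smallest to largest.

-4, 6

Characteristic polynomial: p(s) = s^2 - 2s - 24 = (s - 6)(s + 4).
Roots (with multiplicity): -4, 6.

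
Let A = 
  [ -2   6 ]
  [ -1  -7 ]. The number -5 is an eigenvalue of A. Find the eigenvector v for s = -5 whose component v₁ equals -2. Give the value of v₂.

A + 5I = [[3, 6], [-1, -2]].
Solving (A + 5I)v = 0 gives the eigenspace spanned by (-2, 1).
With v₁ = -2, v = (-2, 1), so v₂ = 1.

1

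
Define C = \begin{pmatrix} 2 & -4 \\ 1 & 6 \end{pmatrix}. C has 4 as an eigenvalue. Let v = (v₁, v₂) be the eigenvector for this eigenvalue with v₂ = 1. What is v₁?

-2

C − 4I = [[-2, -4], [1, 2]].
Solving (C − 4I)v = 0 gives the eigenspace spanned by (-2, 1).
With v₂ = 1, v = (-2, 1), so v₁ = -2.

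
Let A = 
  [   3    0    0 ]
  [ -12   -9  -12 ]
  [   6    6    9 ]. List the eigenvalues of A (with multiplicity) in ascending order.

-3, 3, 3

Characteristic polynomial: p(μ) = μ^3 - 3μ^2 - 9μ + 27 = (μ - 3)^2(μ + 3).
Roots (with multiplicity): -3, 3, 3.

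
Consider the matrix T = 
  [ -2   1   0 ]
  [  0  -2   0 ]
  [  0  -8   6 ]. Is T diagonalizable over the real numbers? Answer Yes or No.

No

Characteristic polynomial: p(μ) = μ^3 - 2μ^2 - 20μ - 24 = (μ - 6)(μ + 2)^2.
μ = -2 has algebraic multiplicity 2; rank(T + 2I) = 2, so geometric multiplicity = 1.
Geometric multiplicity < algebraic multiplicity, so T is not diagonalizable.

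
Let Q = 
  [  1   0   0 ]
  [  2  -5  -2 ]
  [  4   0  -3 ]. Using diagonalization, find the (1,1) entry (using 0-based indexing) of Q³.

-125

Characteristic polynomial: r^3 + 7r^2 + 7r - 15 = (r - 1)(r + 3)(r + 5), so the eigenvalues are -5, -3, 1.
r=1: eigenvector (1, 0, 1).
r=-3: eigenvector (0, -1, 1).
r=-5: eigenvector (0, 1, 0).
P = [[1, 0, 0], [0, -1, 1], [1, 1, 0]], D = diag(1, -3, -5), P⁻¹ = [[1, 0, 0], [-1, 0, 1], [-1, 1, 1]].
Q³ = P·diag(1, -27, -125)·P⁻¹ = [[1, 0, 0], [98, -125, -98], [28, 0, -27]].
The requested entry is -125.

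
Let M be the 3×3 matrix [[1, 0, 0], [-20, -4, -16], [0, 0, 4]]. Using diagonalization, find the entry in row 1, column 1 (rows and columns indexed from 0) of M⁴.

Characteristic polynomial: s^3 - s^2 - 16s + 16 = (s - 4)(s - 1)(s + 4), so the eigenvalues are -4, 1, 4.
s=4: eigenvector (0, -2, 1).
s=-4: eigenvector (0, 1, 0).
s=1: eigenvector (1, -4, 0).
P = [[0, 0, 1], [-2, 1, -4], [1, 0, 0]], D = diag(4, -4, 1), P⁻¹ = [[0, 0, 1], [4, 1, 2], [1, 0, 0]].
M⁴ = P·diag(256, 256, 1)·P⁻¹ = [[1, 0, 0], [1020, 256, 0], [0, 0, 256]].
The requested entry is 256.

256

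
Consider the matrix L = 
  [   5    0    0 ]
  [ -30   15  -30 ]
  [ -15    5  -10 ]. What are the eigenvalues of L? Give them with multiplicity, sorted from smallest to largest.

0, 5, 5

Characteristic polynomial: p(r) = r^3 - 10r^2 + 25r = r(r - 5)^2.
Roots (with multiplicity): 0, 5, 5.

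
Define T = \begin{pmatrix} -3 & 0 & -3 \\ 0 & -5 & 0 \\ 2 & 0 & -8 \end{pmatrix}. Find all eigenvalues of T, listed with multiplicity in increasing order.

Characteristic polynomial: p(λ) = λ^3 + 16λ^2 + 85λ + 150 = (λ + 5)^2(λ + 6).
Roots (with multiplicity): -6, -5, -5.

-6, -5, -5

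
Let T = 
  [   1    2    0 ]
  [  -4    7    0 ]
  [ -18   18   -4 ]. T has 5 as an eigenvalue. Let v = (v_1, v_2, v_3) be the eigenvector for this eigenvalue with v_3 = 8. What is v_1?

4

T − 5I = [[-4, 2, 0], [-4, 2, 0], [-18, 18, -9]].
Solving (T − 5I)v = 0 gives the eigenspace spanned by (4, 8, 8).
With v_3 = 8, v = (4, 8, 8), so v_1 = 4.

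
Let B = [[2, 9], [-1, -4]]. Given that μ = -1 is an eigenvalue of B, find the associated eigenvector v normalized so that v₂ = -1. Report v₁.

B + 1I = [[3, 9], [-1, -3]].
Solving (B + 1I)v = 0 gives the eigenspace spanned by (3, -1).
With v₂ = -1, v = (3, -1), so v₁ = 3.

3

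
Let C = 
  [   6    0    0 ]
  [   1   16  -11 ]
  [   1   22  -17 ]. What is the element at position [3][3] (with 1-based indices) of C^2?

Characteristic polynomial: λ^3 - 5λ^2 - 36λ + 180 = (λ - 6)(λ - 5)(λ + 6), so the eigenvalues are -6, 5, 6.
λ=6: eigenvector (1, 1, 1).
λ=5: eigenvector (0, 1, 1).
λ=-6: eigenvector (0, -1, -2).
P = [[1, 0, 0], [1, 1, -1], [1, 1, -2]], D = diag(6, 5, -6), P⁻¹ = [[1, 0, 0], [-1, 2, -1], [0, 1, -1]].
C² = P·diag(36, 25, 36)·P⁻¹ = [[36, 0, 0], [11, 14, 11], [11, -22, 47]].
The requested entry is 47.

47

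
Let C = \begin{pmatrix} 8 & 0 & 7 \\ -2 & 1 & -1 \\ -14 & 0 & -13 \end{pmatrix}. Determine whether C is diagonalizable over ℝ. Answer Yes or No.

Characteristic polynomial: p(μ) = μ^3 + 4μ^2 - 11μ + 6 = (μ - 1)^2(μ + 6).
μ = 1 has algebraic multiplicity 2; rank(C − 1I) = 2, so geometric multiplicity = 1.
Geometric multiplicity < algebraic multiplicity, so C is not diagonalizable.

No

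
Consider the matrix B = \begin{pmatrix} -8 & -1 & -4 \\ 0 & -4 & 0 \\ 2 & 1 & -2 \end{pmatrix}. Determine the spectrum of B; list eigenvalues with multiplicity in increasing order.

Characteristic polynomial: p(r) = r^3 + 14r^2 + 64r + 96 = (r + 4)^2(r + 6).
Roots (with multiplicity): -6, -4, -4.

-6, -4, -4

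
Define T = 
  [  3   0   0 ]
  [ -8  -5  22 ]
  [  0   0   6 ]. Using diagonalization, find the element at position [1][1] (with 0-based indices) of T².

Characteristic polynomial: λ^3 - 4λ^2 - 27λ + 90 = (λ - 6)(λ - 3)(λ + 5), so the eigenvalues are -5, 3, 6.
λ=3: eigenvector (1, -1, 0).
λ=-5: eigenvector (0, 1, 0).
λ=6: eigenvector (0, 2, 1).
P = [[1, 0, 0], [-1, 1, 2], [0, 0, 1]], D = diag(3, -5, 6), P⁻¹ = [[1, 0, 0], [1, 1, -2], [0, 0, 1]].
T² = P·diag(9, 25, 36)·P⁻¹ = [[9, 0, 0], [16, 25, 22], [0, 0, 36]].
The requested entry is 25.

25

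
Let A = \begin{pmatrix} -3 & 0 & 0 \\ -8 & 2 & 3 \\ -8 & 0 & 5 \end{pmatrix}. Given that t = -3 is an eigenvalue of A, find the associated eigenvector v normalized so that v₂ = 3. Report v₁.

3

A + 3I = [[0, 0, 0], [-8, 5, 3], [-8, 0, 8]].
Solving (A + 3I)v = 0 gives the eigenspace spanned by (3, 3, 3).
With v₂ = 3, v = (3, 3, 3), so v₁ = 3.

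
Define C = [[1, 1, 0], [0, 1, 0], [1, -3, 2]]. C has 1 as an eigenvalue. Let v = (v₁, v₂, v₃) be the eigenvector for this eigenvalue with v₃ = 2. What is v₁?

C − 1I = [[0, 1, 0], [0, 0, 0], [1, -3, 1]].
Solving (C − 1I)v = 0 gives the eigenspace spanned by (-2, 0, 2).
With v₃ = 2, v = (-2, 0, 2), so v₁ = -2.

-2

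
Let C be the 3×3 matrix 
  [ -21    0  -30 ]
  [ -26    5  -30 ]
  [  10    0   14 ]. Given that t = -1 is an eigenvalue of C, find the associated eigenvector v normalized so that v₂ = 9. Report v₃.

-6

C + 1I = [[-20, 0, -30], [-26, 6, -30], [10, 0, 15]].
Solving (C + 1I)v = 0 gives the eigenspace spanned by (9, 9, -6).
With v₂ = 9, v = (9, 9, -6), so v₃ = -6.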